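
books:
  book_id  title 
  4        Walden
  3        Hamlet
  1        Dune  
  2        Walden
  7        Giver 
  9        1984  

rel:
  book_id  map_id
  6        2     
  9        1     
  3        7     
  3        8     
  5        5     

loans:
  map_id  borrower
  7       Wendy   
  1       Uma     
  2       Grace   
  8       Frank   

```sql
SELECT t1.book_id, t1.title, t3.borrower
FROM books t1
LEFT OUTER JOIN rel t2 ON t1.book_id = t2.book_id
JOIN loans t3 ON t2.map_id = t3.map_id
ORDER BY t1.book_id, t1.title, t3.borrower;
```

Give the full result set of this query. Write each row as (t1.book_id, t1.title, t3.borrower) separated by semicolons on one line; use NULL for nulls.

(3, Hamlet, Frank); (3, Hamlet, Wendy); (9, 1984, Uma)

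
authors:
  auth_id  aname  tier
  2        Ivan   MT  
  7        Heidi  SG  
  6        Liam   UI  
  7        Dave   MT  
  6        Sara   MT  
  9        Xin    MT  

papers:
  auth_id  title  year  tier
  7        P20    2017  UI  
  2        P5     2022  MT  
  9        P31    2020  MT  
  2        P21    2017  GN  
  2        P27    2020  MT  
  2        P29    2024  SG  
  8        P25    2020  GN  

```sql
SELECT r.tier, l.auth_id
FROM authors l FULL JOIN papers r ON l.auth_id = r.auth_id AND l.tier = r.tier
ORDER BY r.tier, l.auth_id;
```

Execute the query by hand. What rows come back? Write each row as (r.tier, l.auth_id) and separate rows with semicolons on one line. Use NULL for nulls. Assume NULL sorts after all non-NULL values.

(GN, NULL); (GN, NULL); (MT, 2); (MT, 2); (MT, 9); (SG, NULL); (UI, NULL); (NULL, 6); (NULL, 6); (NULL, 7); (NULL, 7)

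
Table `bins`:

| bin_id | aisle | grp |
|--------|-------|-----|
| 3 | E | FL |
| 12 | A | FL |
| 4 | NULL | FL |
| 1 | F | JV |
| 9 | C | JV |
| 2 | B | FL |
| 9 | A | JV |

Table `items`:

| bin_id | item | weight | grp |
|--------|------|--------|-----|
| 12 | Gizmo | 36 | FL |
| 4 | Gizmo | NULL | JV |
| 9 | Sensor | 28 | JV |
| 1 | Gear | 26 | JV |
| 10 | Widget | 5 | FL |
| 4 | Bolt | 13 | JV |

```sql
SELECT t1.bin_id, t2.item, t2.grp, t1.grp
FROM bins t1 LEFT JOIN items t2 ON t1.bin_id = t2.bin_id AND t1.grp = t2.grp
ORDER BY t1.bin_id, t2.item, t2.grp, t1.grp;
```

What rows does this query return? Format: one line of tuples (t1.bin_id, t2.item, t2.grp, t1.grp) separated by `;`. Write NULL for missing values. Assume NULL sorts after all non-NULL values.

LEFT JOIN keeps every row from `bins`; unmatched rows get NULL for `items`'s columns.
Matching on t1.bin_id = t2.bin_id AND t1.grp = t2.grp.
- t1 (bin_id=3, grp=FL) has no partner → padded with NULL.
- t1 (bin_id=12, grp=FL) pairs with 1 row(s) of t2.
- t1 (bin_id=4, grp=FL) has no partner → padded with NULL.
- t1 (bin_id=1, grp=JV) pairs with 1 row(s) of t2.
- t1 (bin_id=9, grp=JV) pairs with 1 row(s) of t2.
- t1 (bin_id=2, grp=FL) has no partner → padded with NULL.
- t1 (bin_id=9, grp=JV) pairs with 1 row(s) of t2.
After projecting and ordering:
t1.bin_id | t2.item | t2.grp | t1.grp
1 | Gear | JV | JV
2 | NULL | NULL | FL
3 | NULL | NULL | FL
4 | NULL | NULL | FL
9 | Sensor | JV | JV
9 | Sensor | JV | JV
12 | Gizmo | FL | FL

(1, Gear, JV, JV); (2, NULL, NULL, FL); (3, NULL, NULL, FL); (4, NULL, NULL, FL); (9, Sensor, JV, JV); (9, Sensor, JV, JV); (12, Gizmo, FL, FL)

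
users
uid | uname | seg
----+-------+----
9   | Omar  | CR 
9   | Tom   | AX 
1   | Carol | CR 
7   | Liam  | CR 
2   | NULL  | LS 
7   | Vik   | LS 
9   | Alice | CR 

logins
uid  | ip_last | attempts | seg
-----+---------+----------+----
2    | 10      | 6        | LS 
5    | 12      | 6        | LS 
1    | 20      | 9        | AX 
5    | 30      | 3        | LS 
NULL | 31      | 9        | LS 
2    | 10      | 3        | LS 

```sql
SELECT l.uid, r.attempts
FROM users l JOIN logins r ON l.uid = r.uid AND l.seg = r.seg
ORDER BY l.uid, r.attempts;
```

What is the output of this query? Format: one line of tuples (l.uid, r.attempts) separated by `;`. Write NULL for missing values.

(2, 3); (2, 6)

INNER JOIN keeps only pairs where the ON condition holds.
Matching on l.uid = r.uid AND l.seg = r.seg. A NULL in a compared column never satisfies the condition.
- l row (uid=9, seg=CR): no match → dropped.
- l row (uid=9, seg=AX): no match → dropped.
- l row (uid=1, seg=CR): no match → dropped.
- l row (uid=7, seg=CR): no match → dropped.
- l row (uid=2, seg=LS): matches 2 r row(s) → 2 output row(s).
- l row (uid=7, seg=LS): no match → dropped.
- l row (uid=9, seg=CR): no match → dropped.
After projecting and ordering:
l.uid | r.attempts
2 | 3
2 | 6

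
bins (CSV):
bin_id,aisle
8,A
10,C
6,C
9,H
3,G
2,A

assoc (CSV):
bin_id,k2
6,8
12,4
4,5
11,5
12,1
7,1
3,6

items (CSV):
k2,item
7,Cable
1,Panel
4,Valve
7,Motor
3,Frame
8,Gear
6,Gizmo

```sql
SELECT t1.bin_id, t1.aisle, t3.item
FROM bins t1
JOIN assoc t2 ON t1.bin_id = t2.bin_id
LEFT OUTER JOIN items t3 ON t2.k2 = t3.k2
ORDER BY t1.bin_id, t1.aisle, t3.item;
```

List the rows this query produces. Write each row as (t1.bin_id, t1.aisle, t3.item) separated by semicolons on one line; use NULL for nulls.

Evaluate left to right. First `bins t1 INNER JOIN assoc t2` on bin_id: 2 row(s).
Then LEFT JOIN `items t3` on k2: each of those 2 rows is kept; rows whose t2.k2 has no match in t3 get NULL for t3's columns.

(3, G, Gizmo); (6, C, Gear)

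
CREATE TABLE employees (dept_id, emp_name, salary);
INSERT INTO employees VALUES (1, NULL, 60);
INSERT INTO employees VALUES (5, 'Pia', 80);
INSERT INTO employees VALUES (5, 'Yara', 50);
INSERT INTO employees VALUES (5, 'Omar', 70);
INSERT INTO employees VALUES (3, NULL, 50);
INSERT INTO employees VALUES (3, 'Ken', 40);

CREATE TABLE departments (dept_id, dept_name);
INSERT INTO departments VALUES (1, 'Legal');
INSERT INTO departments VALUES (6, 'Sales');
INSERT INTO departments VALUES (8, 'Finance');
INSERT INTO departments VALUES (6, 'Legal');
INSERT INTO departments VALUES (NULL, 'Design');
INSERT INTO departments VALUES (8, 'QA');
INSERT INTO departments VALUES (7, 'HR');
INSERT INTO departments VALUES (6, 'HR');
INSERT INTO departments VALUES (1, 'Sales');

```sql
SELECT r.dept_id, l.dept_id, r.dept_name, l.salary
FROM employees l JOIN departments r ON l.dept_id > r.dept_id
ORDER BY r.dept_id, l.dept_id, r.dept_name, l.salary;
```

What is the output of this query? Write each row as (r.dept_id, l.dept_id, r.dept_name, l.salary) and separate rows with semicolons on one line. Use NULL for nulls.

INNER JOIN keeps only pairs where the ON condition holds.
Matching on l.dept_id > r.dept_id. A NULL in a compared column never satisfies the condition.
- l[0] dept_id=1 → no match; dropped.
- l[1] dept_id=5 → 2 match(es) in r → 2 row(s).
- l[2] dept_id=5 → 2 match(es) in r → 2 row(s).
- l[3] dept_id=5 → 2 match(es) in r → 2 row(s).
- l[4] dept_id=3 → 2 match(es) in r → 2 row(s).
- l[5] dept_id=3 → 2 match(es) in r → 2 row(s).
After projecting and ordering:
r.dept_id | l.dept_id | r.dept_name | l.salary
1 | 3 | Legal | 40
1 | 3 | Legal | 50
1 | 3 | Sales | 40
1 | 3 | Sales | 50
1 | 5 | Legal | 50
1 | 5 | Legal | 70
1 | 5 | Legal | 80
1 | 5 | Sales | 50
1 | 5 | Sales | 70
1 | 5 | Sales | 80

(1, 3, Legal, 40); (1, 3, Legal, 50); (1, 3, Sales, 40); (1, 3, Sales, 50); (1, 5, Legal, 50); (1, 5, Legal, 70); (1, 5, Legal, 80); (1, 5, Sales, 50); (1, 5, Sales, 70); (1, 5, Sales, 80)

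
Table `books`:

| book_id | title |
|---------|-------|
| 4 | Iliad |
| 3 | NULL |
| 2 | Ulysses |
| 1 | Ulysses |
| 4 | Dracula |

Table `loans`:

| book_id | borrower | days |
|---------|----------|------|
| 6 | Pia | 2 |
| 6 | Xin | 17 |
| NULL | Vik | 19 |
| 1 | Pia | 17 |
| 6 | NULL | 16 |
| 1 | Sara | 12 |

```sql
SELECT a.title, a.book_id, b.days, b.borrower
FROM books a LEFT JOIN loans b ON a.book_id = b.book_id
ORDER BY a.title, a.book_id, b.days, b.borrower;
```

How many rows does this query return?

LEFT JOIN keeps every row from `books`; unmatched rows get NULL for `loans`'s columns.
Matching on a.book_id = b.book_id. A NULL in a compared column never satisfies the condition.
Matched pairs: 2; unmatched a rows kept: 4.
Total: 2 matched + 4 padded = 6 rows.

6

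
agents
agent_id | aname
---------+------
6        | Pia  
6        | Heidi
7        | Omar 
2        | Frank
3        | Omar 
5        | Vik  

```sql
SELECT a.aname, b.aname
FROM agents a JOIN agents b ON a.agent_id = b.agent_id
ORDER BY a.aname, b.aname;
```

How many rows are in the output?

8

INNER JOIN keeps only pairs where the ON condition holds.
Matching on a.agent_id = b.agent_id.
- a[0] agent_id=6 → 2 match(es) in b → 2 row(s).
- a[1] agent_id=6 → 2 match(es) in b → 2 row(s).
- a[2] agent_id=7 → 1 match(es) in b → 1 row(s).
- a[3] agent_id=2 → 1 match(es) in b → 1 row(s).
- a[4] agent_id=3 → 1 match(es) in b → 1 row(s).
- a[5] agent_id=5 → 1 match(es) in b → 1 row(s).
Total: 8 rows.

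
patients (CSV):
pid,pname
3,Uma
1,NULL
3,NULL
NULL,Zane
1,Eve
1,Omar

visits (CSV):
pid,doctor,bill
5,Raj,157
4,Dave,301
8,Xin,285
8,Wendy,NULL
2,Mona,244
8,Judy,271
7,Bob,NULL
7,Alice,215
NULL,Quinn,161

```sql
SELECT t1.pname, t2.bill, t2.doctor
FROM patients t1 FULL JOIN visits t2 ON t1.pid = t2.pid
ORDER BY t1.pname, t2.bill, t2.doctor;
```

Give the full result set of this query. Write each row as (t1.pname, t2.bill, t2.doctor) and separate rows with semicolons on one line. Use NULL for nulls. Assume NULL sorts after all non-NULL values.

FULL OUTER JOIN keeps every row from both sides; unmatched rows get NULL for the other side's columns.
Matching on t1.pid = t2.pid. A NULL in a compared column never satisfies the condition.
Matched pairs: 0; unmatched t1 rows kept: 6; unmatched t2 rows kept: 9.

(Eve, NULL, NULL); (Omar, NULL, NULL); (Uma, NULL, NULL); (Zane, NULL, NULL); (NULL, 157, Raj); (NULL, 161, Quinn); (NULL, 215, Alice); (NULL, 244, Mona); (NULL, 271, Judy); (NULL, 285, Xin); (NULL, 301, Dave); (NULL, NULL, Bob); (NULL, NULL, Wendy); (NULL, NULL, NULL); (NULL, NULL, NULL)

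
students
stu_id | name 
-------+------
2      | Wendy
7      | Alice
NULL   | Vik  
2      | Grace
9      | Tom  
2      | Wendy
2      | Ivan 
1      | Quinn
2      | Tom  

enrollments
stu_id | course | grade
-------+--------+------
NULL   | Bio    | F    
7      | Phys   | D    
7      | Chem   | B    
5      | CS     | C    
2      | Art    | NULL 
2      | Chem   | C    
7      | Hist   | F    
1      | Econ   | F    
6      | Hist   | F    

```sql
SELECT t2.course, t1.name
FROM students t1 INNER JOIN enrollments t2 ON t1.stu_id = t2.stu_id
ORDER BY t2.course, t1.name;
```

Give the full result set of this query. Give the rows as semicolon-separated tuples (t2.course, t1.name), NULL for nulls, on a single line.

INNER JOIN keeps only pairs where the ON condition holds.
Matching on t1.stu_id = t2.stu_id. A NULL in a compared column never satisfies the condition.
- stu_id=2: 2 matching t2 row(s), so 2 row(s) emitted.
- stu_id=7: 3 matching t2 row(s), so 3 row(s) emitted.
- stu_id=NULL: no matching t2 row, dropped.
- stu_id=2: 2 matching t2 row(s), so 2 row(s) emitted.
- stu_id=9: no matching t2 row, dropped.
- stu_id=2: 2 matching t2 row(s), so 2 row(s) emitted.
- stu_id=2: 2 matching t2 row(s), so 2 row(s) emitted.
- stu_id=1: 1 matching t2 row(s), so 1 row(s) emitted.
- stu_id=2: 2 matching t2 row(s), so 2 row(s) emitted.

(Art, Grace); (Art, Ivan); (Art, Tom); (Art, Wendy); (Art, Wendy); (Chem, Alice); (Chem, Grace); (Chem, Ivan); (Chem, Tom); (Chem, Wendy); (Chem, Wendy); (Econ, Quinn); (Hist, Alice); (Phys, Alice)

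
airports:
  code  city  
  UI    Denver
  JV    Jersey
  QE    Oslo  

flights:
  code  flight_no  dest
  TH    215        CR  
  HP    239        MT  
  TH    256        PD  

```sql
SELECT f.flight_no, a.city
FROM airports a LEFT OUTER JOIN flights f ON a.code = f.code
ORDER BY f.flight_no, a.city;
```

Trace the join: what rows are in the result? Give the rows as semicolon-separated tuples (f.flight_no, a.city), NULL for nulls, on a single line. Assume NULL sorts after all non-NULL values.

(NULL, Denver); (NULL, Jersey); (NULL, Oslo)

LEFT JOIN keeps every row from `airports`; unmatched rows get NULL for `flights`'s columns.
Matching on a.code = f.code.
Matched pairs: 0; unmatched a rows kept: 3.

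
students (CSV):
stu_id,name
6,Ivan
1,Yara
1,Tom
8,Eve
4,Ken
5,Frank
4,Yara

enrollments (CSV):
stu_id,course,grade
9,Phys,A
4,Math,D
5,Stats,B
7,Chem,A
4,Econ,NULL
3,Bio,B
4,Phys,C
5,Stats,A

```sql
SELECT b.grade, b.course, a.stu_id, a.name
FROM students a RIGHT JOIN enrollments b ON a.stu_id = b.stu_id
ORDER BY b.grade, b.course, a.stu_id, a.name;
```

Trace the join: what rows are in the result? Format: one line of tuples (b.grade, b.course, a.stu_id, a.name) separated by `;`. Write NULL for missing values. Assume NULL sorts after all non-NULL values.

(A, Chem, NULL, NULL); (A, Phys, NULL, NULL); (A, Stats, 5, Frank); (B, Bio, NULL, NULL); (B, Stats, 5, Frank); (C, Phys, 4, Ken); (C, Phys, 4, Yara); (D, Math, 4, Ken); (D, Math, 4, Yara); (NULL, Econ, 4, Ken); (NULL, Econ, 4, Yara)

RIGHT JOIN keeps every row from `enrollments`; unmatched rows get NULL for `students`'s columns.
Matching on a.stu_id = b.stu_id.
- a (stu_id=6) has no partner in b.
- a (stu_id=1) has no partner in b.
- a (stu_id=1) has no partner in b.
- a (stu_id=8) has no partner in b.
- a (stu_id=4) pairs with 3 row(s) of b.
- a (stu_id=5) pairs with 2 row(s) of b.
- a (stu_id=4) pairs with 3 row(s) of b.
- plus 3 unmatched b row(s), each kept with NULL a columns.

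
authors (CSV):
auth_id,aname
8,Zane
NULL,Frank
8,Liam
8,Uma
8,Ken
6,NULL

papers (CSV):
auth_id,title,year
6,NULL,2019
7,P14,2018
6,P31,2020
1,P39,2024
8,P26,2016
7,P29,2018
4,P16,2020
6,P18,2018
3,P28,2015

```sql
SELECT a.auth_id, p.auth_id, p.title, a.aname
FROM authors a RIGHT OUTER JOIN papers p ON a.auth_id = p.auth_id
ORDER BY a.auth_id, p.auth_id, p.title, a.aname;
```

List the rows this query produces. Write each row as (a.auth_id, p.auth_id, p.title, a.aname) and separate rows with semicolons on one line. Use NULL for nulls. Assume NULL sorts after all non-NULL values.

(6, 6, P18, NULL); (6, 6, P31, NULL); (6, 6, NULL, NULL); (8, 8, P26, Ken); (8, 8, P26, Liam); (8, 8, P26, Uma); (8, 8, P26, Zane); (NULL, 1, P39, NULL); (NULL, 3, P28, NULL); (NULL, 4, P16, NULL); (NULL, 7, P14, NULL); (NULL, 7, P29, NULL)

RIGHT JOIN keeps every row from `papers`; unmatched rows get NULL for `authors`'s columns.
Matching on a.auth_id = p.auth_id. A NULL in a compared column never satisfies the condition.
- a (auth_id=8) pairs with 1 row(s) of p.
- a (auth_id=NULL) has no partner in p.
- a (auth_id=8) pairs with 1 row(s) of p.
- a (auth_id=8) pairs with 1 row(s) of p.
- a (auth_id=8) pairs with 1 row(s) of p.
- a (auth_id=6) pairs with 3 row(s) of p.
- plus 5 unmatched p row(s), each kept with NULL a columns.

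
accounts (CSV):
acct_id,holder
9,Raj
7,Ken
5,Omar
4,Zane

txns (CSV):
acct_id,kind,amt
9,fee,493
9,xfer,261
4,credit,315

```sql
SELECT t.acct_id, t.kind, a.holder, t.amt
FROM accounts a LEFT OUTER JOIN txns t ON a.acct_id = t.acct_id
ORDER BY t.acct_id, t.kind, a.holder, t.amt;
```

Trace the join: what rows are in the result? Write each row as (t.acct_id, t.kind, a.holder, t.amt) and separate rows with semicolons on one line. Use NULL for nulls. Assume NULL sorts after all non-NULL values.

LEFT JOIN keeps every row from `accounts`; unmatched rows get NULL for `txns`'s columns.
Matching on a.acct_id = t.acct_id.
Matched pairs: 3; unmatched a rows kept: 2.

(4, credit, Zane, 315); (9, fee, Raj, 493); (9, xfer, Raj, 261); (NULL, NULL, Ken, NULL); (NULL, NULL, Omar, NULL)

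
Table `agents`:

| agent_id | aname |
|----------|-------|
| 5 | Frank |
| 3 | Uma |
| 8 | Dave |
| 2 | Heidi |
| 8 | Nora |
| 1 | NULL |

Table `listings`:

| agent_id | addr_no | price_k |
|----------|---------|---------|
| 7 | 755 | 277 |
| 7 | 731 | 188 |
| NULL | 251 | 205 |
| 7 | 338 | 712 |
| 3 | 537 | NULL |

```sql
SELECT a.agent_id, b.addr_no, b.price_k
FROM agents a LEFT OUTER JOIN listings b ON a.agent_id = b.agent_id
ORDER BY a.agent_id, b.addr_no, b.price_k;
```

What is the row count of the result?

6

LEFT JOIN keeps every row from `agents`; unmatched rows get NULL for `listings`'s columns.
Matching on a.agent_id = b.agent_id. A NULL in a compared column never satisfies the condition.
- agent_id=5: no b row matches, row kept with b columns NULL.
- agent_id=3: 1 matching b row(s), so 1 row(s) emitted.
- agent_id=8: no b row matches, row kept with b columns NULL.
- agent_id=2: no b row matches, row kept with b columns NULL.
- agent_id=8: no b row matches, row kept with b columns NULL.
- agent_id=1: no b row matches, row kept with b columns NULL.
Total: 1 matched + 5 padded = 6 rows.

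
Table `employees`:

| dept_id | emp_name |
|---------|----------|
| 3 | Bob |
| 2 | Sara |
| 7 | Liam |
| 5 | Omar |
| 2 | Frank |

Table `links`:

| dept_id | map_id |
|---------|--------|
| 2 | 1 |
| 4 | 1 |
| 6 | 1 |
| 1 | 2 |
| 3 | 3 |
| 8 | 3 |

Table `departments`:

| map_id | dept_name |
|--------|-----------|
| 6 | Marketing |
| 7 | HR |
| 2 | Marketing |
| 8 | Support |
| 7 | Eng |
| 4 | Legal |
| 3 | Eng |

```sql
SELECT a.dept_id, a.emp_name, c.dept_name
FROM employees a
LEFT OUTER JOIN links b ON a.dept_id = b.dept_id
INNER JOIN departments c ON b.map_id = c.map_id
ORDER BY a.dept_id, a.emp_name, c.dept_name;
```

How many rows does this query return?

Step 1 — a LEFT JOIN b on dept_id → 5 row(s).
Then INNER JOIN `departments c` on map_id: keep only rows whose b.map_id appears in c.
Result: 1 row(s).

1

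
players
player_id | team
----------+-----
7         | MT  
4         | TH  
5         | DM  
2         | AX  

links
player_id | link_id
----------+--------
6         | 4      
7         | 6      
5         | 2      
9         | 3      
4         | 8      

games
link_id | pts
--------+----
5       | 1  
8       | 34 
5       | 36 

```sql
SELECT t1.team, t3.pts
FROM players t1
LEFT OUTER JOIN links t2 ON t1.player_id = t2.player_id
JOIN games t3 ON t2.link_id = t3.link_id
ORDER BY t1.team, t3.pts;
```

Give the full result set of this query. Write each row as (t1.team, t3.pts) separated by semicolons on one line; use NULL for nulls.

(TH, 34)

Step 1 — t1 LEFT JOIN t2 on player_id → 4 row(s).
Then INNER JOIN `games t3` on link_id: keep only rows whose t2.link_id appears in t3.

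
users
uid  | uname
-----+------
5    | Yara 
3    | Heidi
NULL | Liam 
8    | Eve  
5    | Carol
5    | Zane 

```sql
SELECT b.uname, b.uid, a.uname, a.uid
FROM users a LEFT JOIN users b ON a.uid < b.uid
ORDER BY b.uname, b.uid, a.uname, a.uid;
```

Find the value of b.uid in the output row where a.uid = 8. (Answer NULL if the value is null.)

LEFT JOIN keeps every row from `users a`; unmatched rows get NULL for `users b`'s columns.
Matching on a.uid < b.uid. A NULL in a compared column never satisfies the condition.
- a (uid=5) pairs with 1 row(s) of b.
- a (uid=3) pairs with 4 row(s) of b.
- a (uid=NULL) has no partner → padded with NULL.
- a (uid=8) has no partner → padded with NULL.
- a (uid=5) pairs with 1 row(s) of b.
- a (uid=5) pairs with 1 row(s) of b.

NULL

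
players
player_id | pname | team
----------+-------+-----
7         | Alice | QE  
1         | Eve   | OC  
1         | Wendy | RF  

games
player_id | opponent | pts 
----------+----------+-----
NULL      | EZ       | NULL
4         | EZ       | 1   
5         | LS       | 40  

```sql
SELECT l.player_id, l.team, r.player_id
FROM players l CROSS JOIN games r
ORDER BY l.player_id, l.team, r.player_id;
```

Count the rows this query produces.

9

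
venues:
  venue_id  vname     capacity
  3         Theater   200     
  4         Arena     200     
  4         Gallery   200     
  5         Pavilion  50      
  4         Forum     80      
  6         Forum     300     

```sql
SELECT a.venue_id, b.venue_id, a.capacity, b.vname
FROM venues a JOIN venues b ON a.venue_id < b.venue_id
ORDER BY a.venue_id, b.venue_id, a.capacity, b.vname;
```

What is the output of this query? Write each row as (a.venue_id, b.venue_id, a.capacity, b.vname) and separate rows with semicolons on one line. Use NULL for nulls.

(3, 4, 200, Arena); (3, 4, 200, Forum); (3, 4, 200, Gallery); (3, 5, 200, Pavilion); (3, 6, 200, Forum); (4, 5, 80, Pavilion); (4, 5, 200, Pavilion); (4, 5, 200, Pavilion); (4, 6, 80, Forum); (4, 6, 200, Forum); (4, 6, 200, Forum); (5, 6, 50, Forum)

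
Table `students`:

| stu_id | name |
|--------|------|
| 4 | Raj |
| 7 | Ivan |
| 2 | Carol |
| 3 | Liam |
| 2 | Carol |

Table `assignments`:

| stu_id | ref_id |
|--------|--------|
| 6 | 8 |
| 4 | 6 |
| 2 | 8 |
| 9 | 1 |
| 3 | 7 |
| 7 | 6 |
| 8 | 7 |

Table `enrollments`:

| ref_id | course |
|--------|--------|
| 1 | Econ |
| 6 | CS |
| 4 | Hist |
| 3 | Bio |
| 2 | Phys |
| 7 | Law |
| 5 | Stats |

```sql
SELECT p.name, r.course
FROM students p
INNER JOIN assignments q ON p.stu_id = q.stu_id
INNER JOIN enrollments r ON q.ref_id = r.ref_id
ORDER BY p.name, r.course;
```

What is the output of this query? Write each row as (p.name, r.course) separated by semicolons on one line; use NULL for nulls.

Step 1 — p INNER JOIN q on stu_id → 5 row(s).
Then INNER JOIN `enrollments r` on ref_id: keep only rows whose q.ref_id appears in r.

(Ivan, CS); (Liam, Law); (Raj, CS)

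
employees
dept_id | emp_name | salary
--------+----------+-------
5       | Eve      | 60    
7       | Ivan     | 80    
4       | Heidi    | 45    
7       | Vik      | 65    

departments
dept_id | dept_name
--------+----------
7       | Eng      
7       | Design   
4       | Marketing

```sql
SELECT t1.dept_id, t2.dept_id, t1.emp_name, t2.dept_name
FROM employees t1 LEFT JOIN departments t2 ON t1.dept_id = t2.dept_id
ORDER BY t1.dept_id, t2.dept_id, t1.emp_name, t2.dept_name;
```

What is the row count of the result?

6

LEFT JOIN keeps every row from `employees`; unmatched rows get NULL for `departments`'s columns.
Matching on t1.dept_id = t2.dept_id.
- dept_id=5: no t2 row matches, row kept with t2 columns NULL.
- dept_id=7: 2 matching t2 row(s), so 2 row(s) emitted.
- dept_id=4: 1 matching t2 row(s), so 1 row(s) emitted.
- dept_id=7: 2 matching t2 row(s), so 2 row(s) emitted.
Total: 5 matched + 1 padded = 6 rows.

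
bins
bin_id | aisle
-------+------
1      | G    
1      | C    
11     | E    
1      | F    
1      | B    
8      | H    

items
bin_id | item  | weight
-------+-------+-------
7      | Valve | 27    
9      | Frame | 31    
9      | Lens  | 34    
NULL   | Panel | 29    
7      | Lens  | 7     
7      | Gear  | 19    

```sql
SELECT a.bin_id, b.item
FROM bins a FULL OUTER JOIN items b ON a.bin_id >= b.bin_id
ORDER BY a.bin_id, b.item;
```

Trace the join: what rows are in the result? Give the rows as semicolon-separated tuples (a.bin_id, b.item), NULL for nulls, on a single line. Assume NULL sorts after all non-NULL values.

FULL OUTER JOIN keeps every row from both sides; unmatched rows get NULL for the other side's columns.
Matching on a.bin_id >= b.bin_id. A NULL in a compared column never satisfies the condition.
- a[0] bin_id=1 → no match; kept with NULLs on the b side.
- a[1] bin_id=1 → no match; kept with NULLs on the b side.
- a[2] bin_id=11 → 5 match(es) in b → 5 row(s).
- a[3] bin_id=1 → no match; kept with NULLs on the b side.
- a[4] bin_id=1 → no match; kept with NULLs on the b side.
- a[5] bin_id=8 → 3 match(es) in b → 3 row(s).
- 1 b row(s) had no a match → kept, a columns NULL.

(1, NULL); (1, NULL); (1, NULL); (1, NULL); (8, Gear); (8, Lens); (8, Valve); (11, Frame); (11, Gear); (11, Lens); (11, Lens); (11, Valve); (NULL, Panel)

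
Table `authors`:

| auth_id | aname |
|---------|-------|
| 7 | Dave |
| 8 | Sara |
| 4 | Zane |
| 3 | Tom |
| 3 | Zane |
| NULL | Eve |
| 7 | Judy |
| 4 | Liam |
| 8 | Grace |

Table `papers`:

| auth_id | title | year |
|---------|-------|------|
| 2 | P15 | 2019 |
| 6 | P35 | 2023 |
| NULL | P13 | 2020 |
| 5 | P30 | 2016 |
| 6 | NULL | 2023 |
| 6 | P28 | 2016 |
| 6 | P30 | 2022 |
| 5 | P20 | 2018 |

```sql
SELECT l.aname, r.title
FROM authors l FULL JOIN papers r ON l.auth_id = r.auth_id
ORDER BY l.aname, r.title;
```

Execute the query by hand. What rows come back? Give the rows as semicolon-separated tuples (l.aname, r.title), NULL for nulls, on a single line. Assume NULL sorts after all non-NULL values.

(Dave, NULL); (Eve, NULL); (Grace, NULL); (Judy, NULL); (Liam, NULL); (Sara, NULL); (Tom, NULL); (Zane, NULL); (Zane, NULL); (NULL, P13); (NULL, P15); (NULL, P20); (NULL, P28); (NULL, P30); (NULL, P30); (NULL, P35); (NULL, NULL)

FULL OUTER JOIN keeps every row from both sides; unmatched rows get NULL for the other side's columns.
Matching on l.auth_id = r.auth_id. A NULL in a compared column never satisfies the condition.
Matched pairs: 0; unmatched l rows kept: 9; unmatched r rows kept: 8.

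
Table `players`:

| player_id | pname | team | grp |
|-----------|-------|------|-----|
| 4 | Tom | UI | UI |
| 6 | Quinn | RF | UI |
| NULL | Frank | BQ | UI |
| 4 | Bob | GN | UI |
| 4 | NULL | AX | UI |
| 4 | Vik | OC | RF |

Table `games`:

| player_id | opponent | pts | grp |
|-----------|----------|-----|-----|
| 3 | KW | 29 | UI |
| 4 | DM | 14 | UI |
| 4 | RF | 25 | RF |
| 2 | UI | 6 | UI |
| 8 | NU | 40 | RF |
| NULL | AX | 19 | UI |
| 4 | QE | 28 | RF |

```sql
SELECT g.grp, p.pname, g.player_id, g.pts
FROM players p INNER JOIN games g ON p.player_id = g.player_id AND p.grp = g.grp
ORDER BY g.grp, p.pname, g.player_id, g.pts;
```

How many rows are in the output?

5

INNER JOIN keeps only pairs where the ON condition holds.
Matching on p.player_id = g.player_id AND p.grp = g.grp. A NULL in a compared column never satisfies the condition.
- player_id=4, grp=UI: 1 matching g row(s), so 1 row(s) emitted.
- player_id=6, grp=UI: no matching g row, dropped.
- player_id=NULL, grp=UI: no matching g row, dropped.
- player_id=4, grp=UI: 1 matching g row(s), so 1 row(s) emitted.
- player_id=4, grp=UI: 1 matching g row(s), so 1 row(s) emitted.
- player_id=4, grp=RF: 2 matching g row(s), so 2 row(s) emitted.
Total: 5 rows.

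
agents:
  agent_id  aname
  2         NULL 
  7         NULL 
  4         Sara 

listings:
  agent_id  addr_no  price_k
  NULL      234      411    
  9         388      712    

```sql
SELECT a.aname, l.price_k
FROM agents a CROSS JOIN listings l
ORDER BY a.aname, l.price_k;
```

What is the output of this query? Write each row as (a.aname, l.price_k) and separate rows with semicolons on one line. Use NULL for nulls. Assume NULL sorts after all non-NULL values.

(Sara, 411); (Sara, 712); (NULL, 411); (NULL, 411); (NULL, 712); (NULL, 712)

CROSS JOIN pairs every row of `agents` with every row of `listings`: 3 × 2 = 6 rows.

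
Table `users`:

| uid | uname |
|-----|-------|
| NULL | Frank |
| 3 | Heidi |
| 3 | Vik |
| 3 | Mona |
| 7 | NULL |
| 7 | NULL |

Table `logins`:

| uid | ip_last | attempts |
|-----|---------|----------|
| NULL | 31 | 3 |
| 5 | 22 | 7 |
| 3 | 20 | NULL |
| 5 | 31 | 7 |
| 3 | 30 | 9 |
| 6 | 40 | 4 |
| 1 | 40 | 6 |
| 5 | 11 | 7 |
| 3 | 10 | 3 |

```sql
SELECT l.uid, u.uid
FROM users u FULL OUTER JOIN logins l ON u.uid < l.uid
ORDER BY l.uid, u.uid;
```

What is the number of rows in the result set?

FULL OUTER JOIN keeps every row from both sides; unmatched rows get NULL for the other side's columns.
Matching on u.uid < l.uid. A NULL in a compared column never satisfies the condition.
Matched pairs: 12; unmatched u rows kept: 3; unmatched l rows kept: 5.
Total: 12 matched + 8 padded = 20 rows.

20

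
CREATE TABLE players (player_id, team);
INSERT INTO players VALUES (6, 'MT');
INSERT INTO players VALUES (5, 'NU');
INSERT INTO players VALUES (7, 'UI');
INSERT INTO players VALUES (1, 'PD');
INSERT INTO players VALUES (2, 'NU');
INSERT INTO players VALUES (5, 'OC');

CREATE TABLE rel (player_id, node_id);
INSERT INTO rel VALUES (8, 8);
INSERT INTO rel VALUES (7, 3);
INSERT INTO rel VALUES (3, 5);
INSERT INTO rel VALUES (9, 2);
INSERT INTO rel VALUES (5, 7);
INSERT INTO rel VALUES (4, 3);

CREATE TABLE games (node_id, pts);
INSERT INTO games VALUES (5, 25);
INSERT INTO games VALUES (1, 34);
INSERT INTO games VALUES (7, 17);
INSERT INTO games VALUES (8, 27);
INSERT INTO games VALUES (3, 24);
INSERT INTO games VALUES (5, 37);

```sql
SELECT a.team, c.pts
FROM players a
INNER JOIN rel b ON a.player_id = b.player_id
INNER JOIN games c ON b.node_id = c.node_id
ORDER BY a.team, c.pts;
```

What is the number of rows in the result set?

3

Evaluate left to right. First `players a INNER JOIN rel b` on player_id: 3 row(s).
Then INNER JOIN `games c` on node_id: keep only rows whose b.node_id appears in c.
Result: 3 row(s).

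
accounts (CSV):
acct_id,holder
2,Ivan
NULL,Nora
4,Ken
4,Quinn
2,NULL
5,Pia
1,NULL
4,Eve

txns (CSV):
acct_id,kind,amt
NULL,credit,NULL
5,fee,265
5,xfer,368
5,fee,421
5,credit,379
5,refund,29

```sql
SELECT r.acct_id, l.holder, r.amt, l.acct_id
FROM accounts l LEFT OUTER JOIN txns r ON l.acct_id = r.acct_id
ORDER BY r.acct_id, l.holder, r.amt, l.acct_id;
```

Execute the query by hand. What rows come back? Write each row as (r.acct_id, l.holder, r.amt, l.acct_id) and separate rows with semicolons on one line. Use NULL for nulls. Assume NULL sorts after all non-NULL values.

LEFT JOIN keeps every row from `accounts`; unmatched rows get NULL for `txns`'s columns.
Matching on l.acct_id = r.acct_id. A NULL in a compared column never satisfies the condition.
- acct_id=2: no r row matches, row kept with r columns NULL.
- acct_id=NULL: no r row matches, row kept with r columns NULL.
- acct_id=4: no r row matches, row kept with r columns NULL.
- acct_id=4: no r row matches, row kept with r columns NULL.
- acct_id=2: no r row matches, row kept with r columns NULL.
- acct_id=5: 5 matching r row(s), so 5 row(s) emitted.
- acct_id=1: no r row matches, row kept with r columns NULL.
- acct_id=4: no r row matches, row kept with r columns NULL.

(5, Pia, 29, 5); (5, Pia, 265, 5); (5, Pia, 368, 5); (5, Pia, 379, 5); (5, Pia, 421, 5); (NULL, Eve, NULL, 4); (NULL, Ivan, NULL, 2); (NULL, Ken, NULL, 4); (NULL, Nora, NULL, NULL); (NULL, Quinn, NULL, 4); (NULL, NULL, NULL, 1); (NULL, NULL, NULL, 2)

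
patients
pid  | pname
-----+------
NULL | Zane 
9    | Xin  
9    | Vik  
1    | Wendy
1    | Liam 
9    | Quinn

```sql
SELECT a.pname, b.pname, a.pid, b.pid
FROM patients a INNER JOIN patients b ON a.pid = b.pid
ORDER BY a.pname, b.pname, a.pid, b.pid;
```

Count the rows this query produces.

13

INNER JOIN keeps only pairs where the ON condition holds.
Matching on a.pid = b.pid. A NULL in a compared column never satisfies the condition.
- a[0] pid=NULL → no match; dropped.
- a[1] pid=9 → 3 match(es) in b → 3 row(s).
- a[2] pid=9 → 3 match(es) in b → 3 row(s).
- a[3] pid=1 → 2 match(es) in b → 2 row(s).
- a[4] pid=1 → 2 match(es) in b → 2 row(s).
- a[5] pid=9 → 3 match(es) in b → 3 row(s).
Total: 13 rows.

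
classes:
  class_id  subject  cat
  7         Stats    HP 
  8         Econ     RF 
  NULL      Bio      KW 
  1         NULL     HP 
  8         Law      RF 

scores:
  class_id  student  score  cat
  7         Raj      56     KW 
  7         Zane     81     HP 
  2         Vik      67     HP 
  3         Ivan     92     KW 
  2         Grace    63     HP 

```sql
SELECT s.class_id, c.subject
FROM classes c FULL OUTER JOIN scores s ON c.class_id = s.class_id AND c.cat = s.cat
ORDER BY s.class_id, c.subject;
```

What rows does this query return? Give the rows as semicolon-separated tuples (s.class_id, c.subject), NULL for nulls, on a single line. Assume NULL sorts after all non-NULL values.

(2, NULL); (2, NULL); (3, NULL); (7, Stats); (7, NULL); (NULL, Bio); (NULL, Econ); (NULL, Law); (NULL, NULL)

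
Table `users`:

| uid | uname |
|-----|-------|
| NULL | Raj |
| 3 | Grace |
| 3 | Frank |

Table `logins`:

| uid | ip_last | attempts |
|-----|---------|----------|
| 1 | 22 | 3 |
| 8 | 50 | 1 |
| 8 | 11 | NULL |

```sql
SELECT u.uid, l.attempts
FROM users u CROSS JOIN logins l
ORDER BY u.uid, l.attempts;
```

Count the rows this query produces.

CROSS JOIN pairs every row of `users` with every row of `logins`: 3 × 3 = 9 rows.

9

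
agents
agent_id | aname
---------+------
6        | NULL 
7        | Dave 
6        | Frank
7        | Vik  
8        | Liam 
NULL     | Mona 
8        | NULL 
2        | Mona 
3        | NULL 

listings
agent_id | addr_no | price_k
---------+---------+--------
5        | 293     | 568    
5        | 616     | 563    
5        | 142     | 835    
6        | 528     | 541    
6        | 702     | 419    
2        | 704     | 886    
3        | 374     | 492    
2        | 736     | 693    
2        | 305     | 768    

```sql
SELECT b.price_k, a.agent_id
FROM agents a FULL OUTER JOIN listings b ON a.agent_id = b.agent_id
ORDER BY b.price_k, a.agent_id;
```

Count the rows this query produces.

16

FULL OUTER JOIN keeps every row from both sides; unmatched rows get NULL for the other side's columns.
Matching on a.agent_id = b.agent_id. A NULL in a compared column never satisfies the condition.
Matched pairs: 8; unmatched a rows kept: 5; unmatched b rows kept: 3.
Total: 8 matched + 8 padded = 16 rows.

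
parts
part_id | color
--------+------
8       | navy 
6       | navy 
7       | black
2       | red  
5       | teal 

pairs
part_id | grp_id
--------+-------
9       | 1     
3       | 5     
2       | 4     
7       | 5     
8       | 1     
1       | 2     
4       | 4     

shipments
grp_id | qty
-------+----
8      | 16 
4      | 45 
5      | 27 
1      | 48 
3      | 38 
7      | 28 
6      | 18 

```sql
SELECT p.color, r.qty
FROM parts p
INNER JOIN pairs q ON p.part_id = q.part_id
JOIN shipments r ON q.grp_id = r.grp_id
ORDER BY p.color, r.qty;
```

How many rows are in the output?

Step 1 — p INNER JOIN q on part_id → 3 row(s).
Then INNER JOIN `shipments r` on grp_id: keep only rows whose q.grp_id appears in r.
Result: 3 row(s).

3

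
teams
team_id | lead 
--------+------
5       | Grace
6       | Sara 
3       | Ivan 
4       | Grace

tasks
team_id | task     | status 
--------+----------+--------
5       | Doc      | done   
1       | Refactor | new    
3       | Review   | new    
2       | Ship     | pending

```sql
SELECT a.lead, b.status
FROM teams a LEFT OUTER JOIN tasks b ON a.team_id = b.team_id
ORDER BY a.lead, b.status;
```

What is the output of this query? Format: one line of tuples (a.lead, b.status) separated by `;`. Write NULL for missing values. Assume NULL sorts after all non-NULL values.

(Grace, done); (Grace, NULL); (Ivan, new); (Sara, NULL)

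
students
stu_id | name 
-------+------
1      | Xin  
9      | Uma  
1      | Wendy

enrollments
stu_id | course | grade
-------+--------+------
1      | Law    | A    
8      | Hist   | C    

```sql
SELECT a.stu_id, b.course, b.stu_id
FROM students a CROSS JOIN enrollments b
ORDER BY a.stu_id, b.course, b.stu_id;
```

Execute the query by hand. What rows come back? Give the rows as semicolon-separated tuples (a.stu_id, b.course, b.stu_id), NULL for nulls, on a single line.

(1, Hist, 8); (1, Hist, 8); (1, Law, 1); (1, Law, 1); (9, Hist, 8); (9, Law, 1)

CROSS JOIN pairs every row of `students` with every row of `enrollments`: 3 × 2 = 6 rows.
After projecting and ordering:
a.stu_id | b.course | b.stu_id
1 | Hist | 8
1 | Hist | 8
1 | Law | 1
1 | Law | 1
9 | Hist | 8
9 | Law | 1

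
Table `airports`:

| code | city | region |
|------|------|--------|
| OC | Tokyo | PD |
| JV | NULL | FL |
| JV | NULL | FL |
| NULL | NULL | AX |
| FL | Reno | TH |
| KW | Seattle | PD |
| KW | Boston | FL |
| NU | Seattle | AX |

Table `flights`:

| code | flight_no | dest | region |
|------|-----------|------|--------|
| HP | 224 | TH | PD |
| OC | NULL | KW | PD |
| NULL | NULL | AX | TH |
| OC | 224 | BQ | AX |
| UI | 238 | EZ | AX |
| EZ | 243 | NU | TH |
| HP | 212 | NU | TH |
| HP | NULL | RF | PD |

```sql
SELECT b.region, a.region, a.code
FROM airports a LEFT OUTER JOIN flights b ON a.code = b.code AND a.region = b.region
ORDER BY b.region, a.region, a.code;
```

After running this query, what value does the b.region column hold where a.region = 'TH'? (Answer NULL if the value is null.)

NULL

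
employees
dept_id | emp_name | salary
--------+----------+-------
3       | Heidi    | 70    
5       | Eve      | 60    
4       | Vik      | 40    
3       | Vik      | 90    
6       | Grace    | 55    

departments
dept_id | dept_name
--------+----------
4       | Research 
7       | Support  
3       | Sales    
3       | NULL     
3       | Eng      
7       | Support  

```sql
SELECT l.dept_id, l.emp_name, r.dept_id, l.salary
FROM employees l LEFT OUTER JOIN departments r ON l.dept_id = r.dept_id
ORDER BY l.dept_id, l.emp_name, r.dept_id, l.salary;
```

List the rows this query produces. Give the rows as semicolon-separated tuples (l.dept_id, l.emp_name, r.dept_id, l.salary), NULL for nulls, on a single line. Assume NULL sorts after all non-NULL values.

(3, Heidi, 3, 70); (3, Heidi, 3, 70); (3, Heidi, 3, 70); (3, Vik, 3, 90); (3, Vik, 3, 90); (3, Vik, 3, 90); (4, Vik, 4, 40); (5, Eve, NULL, 60); (6, Grace, NULL, 55)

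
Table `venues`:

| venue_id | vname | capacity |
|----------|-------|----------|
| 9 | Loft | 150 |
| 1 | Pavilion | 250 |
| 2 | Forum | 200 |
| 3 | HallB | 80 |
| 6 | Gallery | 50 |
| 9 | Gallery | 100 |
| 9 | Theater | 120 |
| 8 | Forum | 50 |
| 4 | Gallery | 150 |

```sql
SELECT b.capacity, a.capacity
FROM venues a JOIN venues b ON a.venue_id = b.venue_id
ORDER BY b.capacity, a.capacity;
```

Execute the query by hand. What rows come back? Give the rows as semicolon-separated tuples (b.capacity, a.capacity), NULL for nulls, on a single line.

(50, 50); (50, 50); (80, 80); (100, 100); (100, 120); (100, 150); (120, 100); (120, 120); (120, 150); (150, 100); (150, 120); (150, 150); (150, 150); (200, 200); (250, 250)

INNER JOIN keeps only pairs where the ON condition holds.
Matching on a.venue_id = b.venue_id.
- a (venue_id=9) pairs with 3 row(s) of b.
- a (venue_id=1) pairs with 1 row(s) of b.
- a (venue_id=2) pairs with 1 row(s) of b.
- a (venue_id=3) pairs with 1 row(s) of b.
- a (venue_id=6) pairs with 1 row(s) of b.
- a (venue_id=9) pairs with 3 row(s) of b.
- a (venue_id=9) pairs with 3 row(s) of b.
- a (venue_id=8) pairs with 1 row(s) of b.
- a (venue_id=4) pairs with 1 row(s) of b.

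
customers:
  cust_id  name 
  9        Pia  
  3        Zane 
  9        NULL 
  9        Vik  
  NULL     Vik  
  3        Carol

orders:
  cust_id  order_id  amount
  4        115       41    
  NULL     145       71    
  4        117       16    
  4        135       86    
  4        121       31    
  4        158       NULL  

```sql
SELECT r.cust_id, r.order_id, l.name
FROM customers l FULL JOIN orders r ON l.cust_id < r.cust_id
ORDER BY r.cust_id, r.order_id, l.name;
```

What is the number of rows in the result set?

FULL OUTER JOIN keeps every row from both sides; unmatched rows get NULL for the other side's columns.
Matching on l.cust_id < r.cust_id. A NULL in a compared column never satisfies the condition.
- l (cust_id=9) has no partner → padded with NULL.
- l (cust_id=3) pairs with 5 row(s) of r.
- l (cust_id=9) has no partner → padded with NULL.
- l (cust_id=9) has no partner → padded with NULL.
- l (cust_id=NULL) has no partner → padded with NULL.
- l (cust_id=3) pairs with 5 row(s) of r.
- 1 r row(s) had no l match → kept, l columns NULL.
Total: 10 matched + 5 padded = 15 rows.

15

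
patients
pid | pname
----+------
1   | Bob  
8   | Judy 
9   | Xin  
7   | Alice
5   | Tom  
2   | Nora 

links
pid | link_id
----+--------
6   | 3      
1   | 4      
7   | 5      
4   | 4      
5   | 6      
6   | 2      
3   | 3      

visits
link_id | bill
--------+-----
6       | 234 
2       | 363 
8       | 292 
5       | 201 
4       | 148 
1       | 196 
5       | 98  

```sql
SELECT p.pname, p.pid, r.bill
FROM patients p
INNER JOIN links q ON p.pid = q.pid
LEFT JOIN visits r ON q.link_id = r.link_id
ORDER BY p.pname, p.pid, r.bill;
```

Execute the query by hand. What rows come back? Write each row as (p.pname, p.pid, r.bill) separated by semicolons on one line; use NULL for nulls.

Step 1 — p INNER JOIN q on pid → 3 row(s).
Then LEFT JOIN `visits r` on link_id: each of those 3 rows is kept; rows whose q.link_id has no match in r get NULL for r's columns.

(Alice, 7, 98); (Alice, 7, 201); (Bob, 1, 148); (Tom, 5, 234)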